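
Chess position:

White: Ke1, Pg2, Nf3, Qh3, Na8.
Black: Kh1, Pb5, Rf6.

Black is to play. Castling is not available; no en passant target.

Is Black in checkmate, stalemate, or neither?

Black to move; black king on h1.
In check: yes, from the white queen on h3.
King squares — g1: attacked by Nf3; g2: attacked by Qh3; h2: attacked by Nf3.
Legal moves for Black: none.
In check with no legal moves → checkmate.

checkmate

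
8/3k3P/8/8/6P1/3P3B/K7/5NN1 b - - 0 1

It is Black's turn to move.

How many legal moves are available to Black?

8

Black to move; king on d7.
In check: no.
Legal moves: Ke8, Kd8, Kc8, Ke7, Kc7, Ke6, Kd6, Kc6.
Count: 8.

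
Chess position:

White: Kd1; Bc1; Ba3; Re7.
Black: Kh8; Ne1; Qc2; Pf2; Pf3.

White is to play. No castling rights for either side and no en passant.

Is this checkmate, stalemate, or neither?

White to move; white king on d1.
In check: yes, from the black queen on c2.
King squares — c1: own bishop; e1: attacked by Pf2; c2: attacked by Ne1; d2: attacked by Qc2; e2: attacked by Qc2.
Legal moves for White: none.
In check with no legal moves → checkmate.

checkmate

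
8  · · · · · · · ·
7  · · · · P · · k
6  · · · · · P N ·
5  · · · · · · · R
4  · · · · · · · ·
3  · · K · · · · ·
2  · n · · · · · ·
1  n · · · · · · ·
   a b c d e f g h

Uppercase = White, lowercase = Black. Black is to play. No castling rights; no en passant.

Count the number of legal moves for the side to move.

2

Black to move; king on h7.
In check: yes, from the white rook on h5.
Legal moves: Kg8, Kxg6.
Count: 2.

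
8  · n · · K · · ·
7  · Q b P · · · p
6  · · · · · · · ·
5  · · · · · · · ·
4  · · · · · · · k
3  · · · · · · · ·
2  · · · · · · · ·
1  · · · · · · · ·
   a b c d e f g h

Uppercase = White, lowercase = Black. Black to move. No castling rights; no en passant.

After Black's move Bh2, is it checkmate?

After Bh2: white king on e8; in check: no.
White is not in check, so this cannot be checkmate.

no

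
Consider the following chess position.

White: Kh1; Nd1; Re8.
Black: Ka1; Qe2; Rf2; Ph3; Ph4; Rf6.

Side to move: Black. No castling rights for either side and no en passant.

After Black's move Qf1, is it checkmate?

After Qf1: white king on h1; in check: yes, from the black queen on f1.
King squares — g1: attacked by Qf1; g2: attacked by Qf1; h2: attacked by Rf2.
White has no legal moves → checkmate.

yes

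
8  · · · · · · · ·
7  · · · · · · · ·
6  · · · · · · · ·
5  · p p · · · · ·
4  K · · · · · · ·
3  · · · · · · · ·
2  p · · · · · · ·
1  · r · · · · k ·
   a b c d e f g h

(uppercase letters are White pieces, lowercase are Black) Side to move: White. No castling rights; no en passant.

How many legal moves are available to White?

White to move; king on a4.
In check: yes, from the black pawn on b5.
Legal moves: Ka5, Ka3.
Count: 2.

2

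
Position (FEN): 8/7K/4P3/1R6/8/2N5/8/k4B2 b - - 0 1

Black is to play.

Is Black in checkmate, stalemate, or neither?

Black to move; black king on a1.
In check: no.
King squares — b1: attacked by Nc3; a2: attacked by Nc3; b2: attacked by Rb5.
Legal moves for Black: none.
Not in check and no legal moves → stalemate.

stalemate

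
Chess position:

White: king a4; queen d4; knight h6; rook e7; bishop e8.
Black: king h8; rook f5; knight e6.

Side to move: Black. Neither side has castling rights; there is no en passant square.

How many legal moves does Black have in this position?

Black to move; king on h8.
In check: yes, from the white queen on d4.
Legal moves: Ng7, Nxd4, Rf6, Re5.
Count: 4.

4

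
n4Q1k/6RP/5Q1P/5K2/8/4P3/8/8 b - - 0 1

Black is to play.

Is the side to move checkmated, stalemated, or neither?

checkmate

Black to move; black king on h8.
In check: yes, from the white queen on f8.
King squares — g7: attacked by Qf6; h7: attacked by Rg7; g8: attacked by Rg7.
Legal moves for Black: none.
In check with no legal moves → checkmate.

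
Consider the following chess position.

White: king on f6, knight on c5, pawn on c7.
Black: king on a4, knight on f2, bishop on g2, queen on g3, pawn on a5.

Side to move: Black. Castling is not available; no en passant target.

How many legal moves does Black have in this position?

3

Black to move; king on a4.
In check: yes, from the white knight on c5.
Legal moves: Kb5, Kb4, Ka3.
Count: 3.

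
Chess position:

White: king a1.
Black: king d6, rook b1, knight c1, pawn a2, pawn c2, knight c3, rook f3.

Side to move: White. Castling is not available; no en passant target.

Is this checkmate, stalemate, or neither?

White to move; white king on a1.
In check: yes, from the black rook on b1.
King squares — b1: attacked by Pa2; a2: attacked by Nc1; b2: attacked by Rb1.
Legal moves for White: none.
In check with no legal moves → checkmate.

checkmate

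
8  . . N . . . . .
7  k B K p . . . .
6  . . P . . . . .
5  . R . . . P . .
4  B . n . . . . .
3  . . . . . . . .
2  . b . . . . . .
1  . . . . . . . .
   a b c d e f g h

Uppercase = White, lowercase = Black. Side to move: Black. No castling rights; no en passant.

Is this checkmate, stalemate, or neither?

checkmate

Black to move; black king on a7.
In check: yes, from the white knight on c8.
King squares — a6: attacked by Bb7; b6: attacked by Rb5; b7: attacked by Rb5; a8: attacked by Bb7; b8: attacked by Kc7.
Legal moves for Black: none.
In check with no legal moves → checkmate.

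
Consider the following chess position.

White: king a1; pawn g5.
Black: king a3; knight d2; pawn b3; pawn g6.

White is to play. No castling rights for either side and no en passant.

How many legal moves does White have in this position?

0

White to move; king on a1.
In check: no.
Legal moves: none.
Count: 0.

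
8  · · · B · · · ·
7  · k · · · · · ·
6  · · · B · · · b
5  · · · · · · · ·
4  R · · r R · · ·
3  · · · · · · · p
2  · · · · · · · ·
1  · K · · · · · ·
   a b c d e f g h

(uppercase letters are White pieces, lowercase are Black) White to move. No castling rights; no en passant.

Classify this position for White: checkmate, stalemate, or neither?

White to move; white king on b1.
In check: no.
Legal moves for White include: B8e7, B8c7, Bf6, Bb6, Bg5, Ba5, Bh4, Bf8, Bb8, B6e7, B6c7, Be5, Bc5, Bf4, Bb4, Bg3, Ba3, Bh2, ... (list truncated; more exist).
White has legal moves and is not in check → neither.

neither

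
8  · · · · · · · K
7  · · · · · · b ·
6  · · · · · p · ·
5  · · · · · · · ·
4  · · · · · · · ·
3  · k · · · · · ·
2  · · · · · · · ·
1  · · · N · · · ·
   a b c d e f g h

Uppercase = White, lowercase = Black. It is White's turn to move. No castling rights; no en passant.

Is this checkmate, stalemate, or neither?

neither

White to move; white king on h8.
In check: yes, from the black bishop on g7.
Legal moves for White: Kg8, Kh7, Kxg7.
White is in check but has 3 legal moves → neither.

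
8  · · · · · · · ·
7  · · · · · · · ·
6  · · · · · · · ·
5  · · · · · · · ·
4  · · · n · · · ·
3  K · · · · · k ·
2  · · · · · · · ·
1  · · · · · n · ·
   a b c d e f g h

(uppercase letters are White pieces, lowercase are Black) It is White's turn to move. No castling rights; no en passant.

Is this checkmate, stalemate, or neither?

neither

White to move; white king on a3.
In check: no.
Legal moves for White: Kb4, Ka4, Kb2, Ka2.
White has 4 legal moves and is not in check → neither.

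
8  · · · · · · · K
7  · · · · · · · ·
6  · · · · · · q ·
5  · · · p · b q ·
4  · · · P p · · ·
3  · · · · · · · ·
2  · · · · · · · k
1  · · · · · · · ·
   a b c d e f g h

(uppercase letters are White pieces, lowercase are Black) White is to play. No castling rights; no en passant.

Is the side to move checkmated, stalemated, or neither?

stalemate

White to move; white king on h8.
In check: no.
King squares — g7: attacked by Qg6; h7: attacked by Qg6; g8: attacked by Qg6.
Legal moves for White: none.
Not in check and no legal moves → stalemate.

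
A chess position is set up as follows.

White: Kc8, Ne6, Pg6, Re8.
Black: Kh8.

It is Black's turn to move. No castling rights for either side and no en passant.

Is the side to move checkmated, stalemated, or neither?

checkmate

Black to move; black king on h8.
In check: yes, from the white rook on e8.
King squares — g7: attacked by Ne6; h7: attacked by Pg6; g8: attacked by Re8.
Legal moves for Black: none.
In check with no legal moves → checkmate.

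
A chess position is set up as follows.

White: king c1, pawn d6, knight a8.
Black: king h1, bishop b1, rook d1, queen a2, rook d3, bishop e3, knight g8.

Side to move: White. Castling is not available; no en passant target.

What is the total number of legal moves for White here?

White to move; king on c1.
In check: yes, from the black rook on d1 and the black bishop on e3.
Legal moves: none.
Count: 0.

0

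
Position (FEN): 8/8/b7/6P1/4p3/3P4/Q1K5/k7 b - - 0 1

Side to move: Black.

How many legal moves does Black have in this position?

Black to move; king on a1.
In check: yes, from the white queen on a2.
Legal moves: Kxa2.
Count: 1.

1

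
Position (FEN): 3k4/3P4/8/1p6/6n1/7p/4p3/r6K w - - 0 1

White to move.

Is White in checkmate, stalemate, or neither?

checkmate

White to move; white king on h1.
In check: yes, from the black rook on a1.
King squares — g1: attacked by Ra1; g2: attacked by Ph3; h2: attacked by Ng4.
Legal moves for White: none.
In check with no legal moves → checkmate.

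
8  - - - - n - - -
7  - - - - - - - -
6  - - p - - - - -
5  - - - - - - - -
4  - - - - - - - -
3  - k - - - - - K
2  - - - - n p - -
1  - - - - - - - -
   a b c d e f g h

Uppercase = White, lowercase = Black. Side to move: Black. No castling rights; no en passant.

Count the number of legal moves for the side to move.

Black to move; king on b3.
In check: no.
Legal moves: Ng7, Nc7, Nf6, Nd6, Kc4, Kb4, Ka4, Kc3, Ka3, Kc2, Kb2, Ka2, Nf4+, Nd4, Ng3, Nc3, Ng1+, Nc1, c5, f1=Q+, f1=R, f1=B+, f1=N.
Count: 23.

23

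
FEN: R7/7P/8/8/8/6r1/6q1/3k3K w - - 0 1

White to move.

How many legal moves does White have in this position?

0

White to move; king on h1.
In check: yes, from the black queen on g2.
Legal moves: none.
Count: 0.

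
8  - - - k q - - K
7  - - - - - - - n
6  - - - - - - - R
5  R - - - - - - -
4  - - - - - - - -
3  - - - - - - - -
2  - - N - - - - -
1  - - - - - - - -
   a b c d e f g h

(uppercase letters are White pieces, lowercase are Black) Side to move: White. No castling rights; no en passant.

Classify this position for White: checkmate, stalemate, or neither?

White to move; white king on h8.
In check: yes, from the black queen on e8.
King squares — g7: available; h7: available; g8: attacked by Qe8.
Legal moves for White: Kxh7, Kg7.
White is in check but has 2 legal moves → neither.

neither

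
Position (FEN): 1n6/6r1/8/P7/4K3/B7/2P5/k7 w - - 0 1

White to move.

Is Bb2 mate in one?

After Bb2: black king on a1; in check: yes, from the white bishop on b2.
Black has 3 legal replies: Kxb2, Ka2, Kb1.
In check but a legal move exists → not checkmate.

no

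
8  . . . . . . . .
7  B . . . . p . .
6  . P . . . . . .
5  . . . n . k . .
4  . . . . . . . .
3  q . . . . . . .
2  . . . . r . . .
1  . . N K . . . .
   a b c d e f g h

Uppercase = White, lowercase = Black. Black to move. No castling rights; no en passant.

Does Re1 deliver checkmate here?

no

After Re1: white king on d1; in check: yes, from the black rook on e1.
White has 3 legal replies: Kd2, Kc2, Kxe1.
In check but a legal move exists → not checkmate.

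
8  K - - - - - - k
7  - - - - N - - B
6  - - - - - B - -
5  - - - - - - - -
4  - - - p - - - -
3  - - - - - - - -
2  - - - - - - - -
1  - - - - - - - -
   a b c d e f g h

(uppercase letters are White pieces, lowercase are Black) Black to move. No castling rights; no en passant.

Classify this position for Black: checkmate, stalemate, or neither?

Black to move; black king on h8.
In check: yes, from the white bishop on f6.
Legal moves for Black: Kxh7.
Black is in check but has 1 legal move → neither.

neither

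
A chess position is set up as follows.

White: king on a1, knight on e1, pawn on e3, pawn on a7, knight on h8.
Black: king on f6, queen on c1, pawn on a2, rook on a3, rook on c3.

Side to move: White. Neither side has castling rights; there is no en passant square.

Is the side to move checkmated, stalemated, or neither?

checkmate

White to move; white king on a1.
In check: yes, from the black queen on c1.
King squares — b1: attacked by Qc1; a2: attacked by Ra3; b2: attacked by Qc1.
Legal moves for White: none.
In check with no legal moves → checkmate.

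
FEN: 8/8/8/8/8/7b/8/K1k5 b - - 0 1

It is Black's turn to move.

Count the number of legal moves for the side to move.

10

Black to move; king on c1.
In check: no.
Legal moves: Bc8, Bd7, Be6, Bf5, Bg4, Bg2, Bf1, Kd2, Kc2, Kd1.
Count: 10.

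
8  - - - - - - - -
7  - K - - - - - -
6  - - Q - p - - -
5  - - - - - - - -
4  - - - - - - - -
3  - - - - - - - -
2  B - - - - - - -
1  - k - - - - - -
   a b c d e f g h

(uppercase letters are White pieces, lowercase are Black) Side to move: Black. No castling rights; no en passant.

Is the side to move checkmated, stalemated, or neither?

Black to move; black king on b1.
In check: yes, from the white bishop on a2.
Legal moves for Black: Kb2, Kxa2, Ka1.
Black is in check but has 3 legal moves → neither.

neither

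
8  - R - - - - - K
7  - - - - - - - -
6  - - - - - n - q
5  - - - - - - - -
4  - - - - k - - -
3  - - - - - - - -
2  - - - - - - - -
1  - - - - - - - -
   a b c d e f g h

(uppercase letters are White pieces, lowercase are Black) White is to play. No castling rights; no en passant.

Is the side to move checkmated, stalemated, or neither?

checkmate

White to move; white king on h8.
In check: yes, from the black queen on h6.
King squares — g7: attacked by Qh6; h7: attacked by Nf6; g8: attacked by Nf6.
Legal moves for White: none.
In check with no legal moves → checkmate.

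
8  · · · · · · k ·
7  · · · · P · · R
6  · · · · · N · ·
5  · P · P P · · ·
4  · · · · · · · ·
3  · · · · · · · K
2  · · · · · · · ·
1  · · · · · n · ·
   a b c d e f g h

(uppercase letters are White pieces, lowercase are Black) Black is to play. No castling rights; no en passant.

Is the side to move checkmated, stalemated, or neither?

checkmate

Black to move; black king on g8.
In check: yes, from the white knight on f6.
King squares — f7: attacked by Rh7; g7: attacked by Rh7; h7: attacked by Nf6; f8: attacked by Pe7; h8: attacked by Rh7.
Legal moves for Black: none.
In check with no legal moves → checkmate.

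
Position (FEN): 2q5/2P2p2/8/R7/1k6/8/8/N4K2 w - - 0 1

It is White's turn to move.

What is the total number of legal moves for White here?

20

White to move; king on f1.
In check: no.
Legal moves: Ra8, Ra7, Ra6, Rh5, Rg5, Rf5, Re5, Rd5, Rc5, Rb5+, Ra4+, Ra3, Ra2, Kg2, Kf2, Ke2, Kg1, Ke1, Nb3, Nc2+.
Count: 20.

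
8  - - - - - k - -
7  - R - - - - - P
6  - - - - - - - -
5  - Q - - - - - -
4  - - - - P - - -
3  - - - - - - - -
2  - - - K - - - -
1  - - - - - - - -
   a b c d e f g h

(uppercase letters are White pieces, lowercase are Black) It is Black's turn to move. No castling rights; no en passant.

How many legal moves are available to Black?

Black to move; king on f8.
In check: no.
Legal moves: none.
Count: 0.

0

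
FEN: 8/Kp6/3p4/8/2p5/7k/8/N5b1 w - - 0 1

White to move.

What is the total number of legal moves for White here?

White to move; king on a7.
In check: yes, from the black bishop on g1.
Legal moves: Kb8, Ka8, Kxb7.
Count: 3.

3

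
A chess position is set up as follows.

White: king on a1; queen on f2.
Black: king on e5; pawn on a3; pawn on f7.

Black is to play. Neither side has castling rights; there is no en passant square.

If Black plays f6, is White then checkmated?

no

After f6: white king on a1; in check: no.
White is not in check, so this cannot be checkmate.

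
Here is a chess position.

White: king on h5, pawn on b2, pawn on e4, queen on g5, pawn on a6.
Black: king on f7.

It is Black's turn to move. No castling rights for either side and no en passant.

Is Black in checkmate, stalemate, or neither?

Black to move; black king on f7.
In check: no.
Legal moves for Black: Kf8, Ke8, Ke6.
Black has 3 legal moves and is not in check → neither.

neither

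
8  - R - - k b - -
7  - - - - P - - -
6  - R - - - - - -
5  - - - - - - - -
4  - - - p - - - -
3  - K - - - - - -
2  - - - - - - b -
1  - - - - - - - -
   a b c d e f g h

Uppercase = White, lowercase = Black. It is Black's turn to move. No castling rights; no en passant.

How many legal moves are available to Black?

Black to move; king on e8.
In check: yes, from the white rook on b8.
Legal moves: Kf7, Kxe7, Kd7.
Count: 3.

3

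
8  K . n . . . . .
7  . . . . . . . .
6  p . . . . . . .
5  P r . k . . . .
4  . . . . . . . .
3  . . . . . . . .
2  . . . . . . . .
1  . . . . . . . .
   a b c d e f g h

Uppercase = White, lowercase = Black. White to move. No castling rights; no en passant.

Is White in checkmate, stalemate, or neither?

White to move; white king on a8.
In check: no.
King squares — a7: attacked by Nc8; b7: attacked by Rb5; b8: attacked by Rb5.
Legal moves for White: none.
Not in check and no legal moves → stalemate.

stalemate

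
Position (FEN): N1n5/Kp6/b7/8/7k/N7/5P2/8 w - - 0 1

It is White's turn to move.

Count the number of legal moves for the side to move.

White to move; king on a7.
In check: yes, from the black knight on c8.
Legal moves: Kb8.
Count: 1.

1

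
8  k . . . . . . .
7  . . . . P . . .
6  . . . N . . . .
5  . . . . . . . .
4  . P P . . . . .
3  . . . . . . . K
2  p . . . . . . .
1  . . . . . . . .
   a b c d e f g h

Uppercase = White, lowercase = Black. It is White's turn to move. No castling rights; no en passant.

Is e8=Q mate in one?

After e8=Q: black king on a8; in check: yes, from the white queen on e8.
Black has 1 legal reply: Ka7.
In check but a legal move exists → not checkmate.

no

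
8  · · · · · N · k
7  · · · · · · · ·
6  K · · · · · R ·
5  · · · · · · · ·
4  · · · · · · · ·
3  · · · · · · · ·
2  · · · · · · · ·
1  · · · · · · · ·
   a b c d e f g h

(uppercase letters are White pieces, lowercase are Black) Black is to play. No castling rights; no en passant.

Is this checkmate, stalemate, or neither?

Black to move; black king on h8.
In check: no.
King squares — g7: attacked by Rg6; h7: attacked by Nf8; g8: attacked by Rg6.
Legal moves for Black: none.
Not in check and no legal moves → stalemate.

stalemate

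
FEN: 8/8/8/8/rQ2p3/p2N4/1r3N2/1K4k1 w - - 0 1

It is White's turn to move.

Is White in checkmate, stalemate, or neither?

neither

White to move; white king on b1.
In check: yes, from the black rook on b2.
King squares — a1: available; c1: available; a2: attacked by Rb2; b2: attacked by Pa3; c2: attacked by Rb2.
Legal moves for White: Kc1, Ka1, Qxb2, Nxb2.
White is in check but has 4 legal moves → neither.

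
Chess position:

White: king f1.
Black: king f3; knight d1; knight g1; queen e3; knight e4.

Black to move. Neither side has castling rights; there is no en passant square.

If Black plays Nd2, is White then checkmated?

After Nd2: white king on f1; in check: yes, from the black knight on d2.
King squares — e1: attacked by Qe3; g1: attacked by Qe3; e2: attacked by Ng1; f2: attacked by Nd1; g2: attacked by Kf3.
White has no legal moves → checkmate.

yes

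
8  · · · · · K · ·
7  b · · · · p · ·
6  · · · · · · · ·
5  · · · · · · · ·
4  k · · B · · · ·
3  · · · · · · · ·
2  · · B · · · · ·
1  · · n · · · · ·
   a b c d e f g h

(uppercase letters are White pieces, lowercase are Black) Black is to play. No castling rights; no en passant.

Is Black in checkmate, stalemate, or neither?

Black to move; black king on a4.
In check: yes, from the white bishop on c2.
Legal moves for Black: Kb5, Ka5, Kb4, Ka3, Nb3.
Black is in check but has 5 legal moves → neither.

neither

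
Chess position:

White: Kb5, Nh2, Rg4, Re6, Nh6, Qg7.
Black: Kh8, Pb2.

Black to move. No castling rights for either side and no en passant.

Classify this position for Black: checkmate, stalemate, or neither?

checkmate

Black to move; black king on h8.
In check: yes, from the white queen on g7.
King squares — g7: attacked by Rg4; h7: attacked by Qg7; g8: attacked by Nh6.
Legal moves for Black: none.
In check with no legal moves → checkmate.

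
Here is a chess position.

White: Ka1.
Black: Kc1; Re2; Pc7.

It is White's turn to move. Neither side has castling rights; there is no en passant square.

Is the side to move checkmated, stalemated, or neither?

White to move; white king on a1.
In check: no.
King squares — b1: attacked by Kc1; a2: attacked by Re2; b2: attacked by Kc1.
Legal moves for White: none.
Not in check and no legal moves → stalemate.

stalemate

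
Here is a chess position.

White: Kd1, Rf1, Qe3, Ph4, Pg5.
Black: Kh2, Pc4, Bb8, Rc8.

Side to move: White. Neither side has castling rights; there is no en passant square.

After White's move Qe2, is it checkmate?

After Qe2: black king on h2; in check: yes, from the white queen on e2.
Black has 2 legal replies: Kh3, Kg3.
In check but a legal move exists → not checkmate.

no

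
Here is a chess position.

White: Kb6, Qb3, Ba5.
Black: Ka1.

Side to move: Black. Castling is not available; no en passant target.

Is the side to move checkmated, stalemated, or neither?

stalemate

Black to move; black king on a1.
In check: no.
King squares — b1: attacked by Qb3; a2: attacked by Qb3; b2: attacked by Qb3.
Legal moves for Black: none.
Not in check and no legal moves → stalemate.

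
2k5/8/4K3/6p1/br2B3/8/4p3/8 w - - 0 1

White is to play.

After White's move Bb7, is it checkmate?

no

After Bb7: black king on c8; in check: yes, from the white bishop on b7.
Black has 5 legal replies: Kd8, Kb8, Kc7, Kxb7, Rxb7.
In check but a legal move exists → not checkmate.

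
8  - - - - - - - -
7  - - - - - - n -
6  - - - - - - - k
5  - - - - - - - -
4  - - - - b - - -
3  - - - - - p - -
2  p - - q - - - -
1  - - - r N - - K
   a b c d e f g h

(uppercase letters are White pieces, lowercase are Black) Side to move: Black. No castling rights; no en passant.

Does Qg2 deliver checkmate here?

After Qg2: white king on h1; in check: yes, from the black queen on g2.
King squares — g1: attacked by Qg2; g2: attacked by Pf3; h2: attacked by Qg2.
White has no legal moves → checkmate.

yes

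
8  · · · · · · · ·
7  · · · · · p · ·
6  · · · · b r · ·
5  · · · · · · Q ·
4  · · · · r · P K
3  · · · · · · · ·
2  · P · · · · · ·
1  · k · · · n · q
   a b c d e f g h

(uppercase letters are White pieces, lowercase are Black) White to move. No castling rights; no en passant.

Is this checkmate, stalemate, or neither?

White to move; white king on h4.
In check: yes, from the black queen on h1.
King squares — g3: attacked by Nf1; h3: attacked by Qh1; g4: own pawn; g5: own queen; h5: attacked by Qh1.
Legal moves for White: none.
In check with no legal moves → checkmate.

checkmate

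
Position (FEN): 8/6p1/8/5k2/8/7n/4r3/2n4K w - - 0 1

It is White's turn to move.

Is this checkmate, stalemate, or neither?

stalemate

White to move; white king on h1.
In check: no.
King squares — g1: attacked by Nh3; g2: attacked by Re2; h2: attacked by Re2.
Legal moves for White: none.
Not in check and no legal moves → stalemate.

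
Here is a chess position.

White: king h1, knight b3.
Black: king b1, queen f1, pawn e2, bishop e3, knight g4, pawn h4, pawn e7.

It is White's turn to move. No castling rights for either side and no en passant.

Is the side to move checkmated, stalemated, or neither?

White to move; white king on h1.
In check: yes, from the black queen on f1.
King squares — g1: attacked by Qf1; g2: attacked by Qf1; h2: attacked by Ng4.
Legal moves for White: none.
In check with no legal moves → checkmate.

checkmate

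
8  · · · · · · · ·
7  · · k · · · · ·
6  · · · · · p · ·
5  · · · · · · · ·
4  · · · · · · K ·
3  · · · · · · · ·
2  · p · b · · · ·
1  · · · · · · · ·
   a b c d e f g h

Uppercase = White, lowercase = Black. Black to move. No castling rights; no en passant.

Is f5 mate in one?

no

After f5: white king on g4; in check: yes, from the black pawn on f5.
White has 6 legal replies: Kh5, Kxf5, Kh4, Kh3, Kg3, Kf3.
In check but a legal move exists → not checkmate.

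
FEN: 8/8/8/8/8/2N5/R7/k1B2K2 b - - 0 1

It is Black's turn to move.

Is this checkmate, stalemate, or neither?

Black to move; black king on a1.
In check: yes, from the white rook on a2.
King squares — b1: attacked by Nc3; a2: attacked by Nc3; b2: attacked by Bc1.
Legal moves for Black: none.
In check with no legal moves → checkmate.

checkmate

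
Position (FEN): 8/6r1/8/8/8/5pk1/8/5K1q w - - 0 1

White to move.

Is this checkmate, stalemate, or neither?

checkmate

White to move; white king on f1.
In check: yes, from the black queen on h1.
King squares — e1: attacked by Qh1; g1: attacked by Qh1; e2: attacked by Pf3; f2: attacked by Kg3; g2: attacked by Qh1.
Legal moves for White: none.
In check with no legal moves → checkmate.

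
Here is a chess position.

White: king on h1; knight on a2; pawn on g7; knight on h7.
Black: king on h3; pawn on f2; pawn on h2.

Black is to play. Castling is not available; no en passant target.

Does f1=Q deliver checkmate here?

yes

After f1=Q: white king on h1; in check: yes, from the black queen on f1.
King squares — g1: attacked by Qf1; g2: attacked by Qf1; h2: attacked by Kh3.
White has no legal moves → checkmate.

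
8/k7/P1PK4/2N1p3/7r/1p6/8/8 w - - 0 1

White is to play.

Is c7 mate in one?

no

After c7: black king on a7; in check: no.
Black is not in check, so this cannot be checkmate.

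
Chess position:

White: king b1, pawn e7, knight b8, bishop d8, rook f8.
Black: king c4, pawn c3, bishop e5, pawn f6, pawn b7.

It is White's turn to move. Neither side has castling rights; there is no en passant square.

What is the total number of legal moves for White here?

19

White to move; king on b1.
In check: no.
Legal moves: Rh8, Rg8, Re8, Rf7, Rxf6, Bc7, Bb6, Ba5, Nd7, Nc6, Na6, Kc2, Ka2, Kc1, Ka1, e8=Q, e8=R, e8=B, e8=N.
Count: 19.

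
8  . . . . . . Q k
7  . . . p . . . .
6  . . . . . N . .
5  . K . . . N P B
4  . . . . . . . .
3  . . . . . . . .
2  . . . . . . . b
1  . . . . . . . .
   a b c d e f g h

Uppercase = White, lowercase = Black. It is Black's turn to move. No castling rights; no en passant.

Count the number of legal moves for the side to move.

0

Black to move; king on h8.
In check: yes, from the white queen on g8.
Legal moves: none.
Count: 0.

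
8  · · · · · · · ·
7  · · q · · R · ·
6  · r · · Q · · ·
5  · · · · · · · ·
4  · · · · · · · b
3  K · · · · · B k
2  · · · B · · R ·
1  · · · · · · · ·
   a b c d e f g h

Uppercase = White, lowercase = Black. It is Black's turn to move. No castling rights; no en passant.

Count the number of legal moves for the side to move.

2

Black to move; king on h3.
In check: yes, from the white queen on e6.
Legal moves: Kxg2, Rxe6.
Count: 2.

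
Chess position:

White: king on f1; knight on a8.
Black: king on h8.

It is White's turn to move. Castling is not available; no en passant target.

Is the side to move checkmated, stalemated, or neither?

White to move; white king on f1.
In check: no.
Legal moves for White: Nc7, Nb6, Kg2, Kf2, Ke2, Kg1, Ke1.
White has 7 legal moves and is not in check → neither.

neither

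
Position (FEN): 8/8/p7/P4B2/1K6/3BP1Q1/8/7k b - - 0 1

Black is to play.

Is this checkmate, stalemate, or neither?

Black to move; black king on h1.
In check: no.
King squares — g1: attacked by Qg3; g2: attacked by Qg3; h2: attacked by Qg3.
Legal moves for Black: none.
Not in check and no legal moves → stalemate.

stalemate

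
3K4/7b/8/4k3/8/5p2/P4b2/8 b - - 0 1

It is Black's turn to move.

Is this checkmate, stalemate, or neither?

neither

Black to move; black king on e5.
In check: no.
Legal moves for Black include: Bg8, Bg6, Bf5, Be4, Bd3, Bc2, Bb1, Kf6, Ke6, Kd6, Kf5, Kd5, Kf4, Ke4, Kd4, Ba7, Bb6+, Bc5, ... (list truncated; more exist).
Black has legal moves and is not in check → neither.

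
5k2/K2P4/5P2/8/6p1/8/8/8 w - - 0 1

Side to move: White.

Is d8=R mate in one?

After d8=R: black king on f8; in check: yes, from the white rook on d8.
Black has 1 legal reply: Kf7.
In check but a legal move exists → not checkmate.

no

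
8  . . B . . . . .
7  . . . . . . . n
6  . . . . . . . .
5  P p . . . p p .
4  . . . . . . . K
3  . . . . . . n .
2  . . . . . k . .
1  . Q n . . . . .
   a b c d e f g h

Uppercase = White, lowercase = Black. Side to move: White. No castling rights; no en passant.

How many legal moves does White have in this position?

1

White to move; king on h4.
In check: yes, from the black pawn on g5.
Legal moves: Kh3.
Count: 1.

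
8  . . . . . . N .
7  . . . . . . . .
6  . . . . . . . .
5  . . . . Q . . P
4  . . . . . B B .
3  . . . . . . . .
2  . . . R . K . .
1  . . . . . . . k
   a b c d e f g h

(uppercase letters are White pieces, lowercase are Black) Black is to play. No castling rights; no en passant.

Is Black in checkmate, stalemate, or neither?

stalemate

Black to move; black king on h1.
In check: no.
King squares — g1: attacked by Kf2; g2: attacked by Kf2; h2: attacked by Bf4.
Legal moves for Black: none.
Not in check and no legal moves → stalemate.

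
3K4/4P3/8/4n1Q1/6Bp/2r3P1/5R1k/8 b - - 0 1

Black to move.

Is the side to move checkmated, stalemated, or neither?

neither

Black to move; black king on h2.
In check: yes, from the white rook on f2.
Legal moves for Black: Kxg3, Kh1, Kg1.
Black is in check but has 3 legal moves → neither.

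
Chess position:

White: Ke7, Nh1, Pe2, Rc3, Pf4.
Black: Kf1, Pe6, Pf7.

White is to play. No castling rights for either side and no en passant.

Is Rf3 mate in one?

no

After Rf3: black king on f1; in check: yes, from the white rook on f3.
Black has 4 legal replies: Kg2, Kxe2, Kg1, Ke1.
In check but a legal move exists → not checkmate.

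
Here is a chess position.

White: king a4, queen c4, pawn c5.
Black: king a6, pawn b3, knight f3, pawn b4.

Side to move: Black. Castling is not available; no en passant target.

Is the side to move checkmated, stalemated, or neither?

neither

Black to move; black king on a6.
In check: yes, from the white queen on c4.
Legal moves for Black: Kb7, Ka7.
Black is in check but has 2 legal moves → neither.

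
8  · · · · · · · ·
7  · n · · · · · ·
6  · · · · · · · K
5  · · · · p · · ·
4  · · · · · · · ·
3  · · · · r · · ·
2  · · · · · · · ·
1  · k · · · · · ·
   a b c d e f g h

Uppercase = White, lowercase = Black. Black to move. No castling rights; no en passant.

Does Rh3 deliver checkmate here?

no

After Rh3: white king on h6; in check: yes, from the black rook on h3.
White has 3 legal replies: Kg7, Kg6, Kg5.
In check but a legal move exists → not checkmate.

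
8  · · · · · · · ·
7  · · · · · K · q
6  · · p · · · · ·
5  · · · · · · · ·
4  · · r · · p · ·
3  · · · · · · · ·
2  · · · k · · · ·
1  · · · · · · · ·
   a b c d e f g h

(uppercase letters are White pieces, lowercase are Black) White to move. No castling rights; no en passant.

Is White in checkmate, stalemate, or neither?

neither

White to move; white king on f7.
In check: yes, from the black queen on h7.
King squares — e6: available; f6: available; g6: attacked by Qh7; e7: attacked by Qh7; g7: attacked by Qh7; e8: available; f8: available; g8: attacked by Qh7.
Legal moves for White: Kf8, Ke8, Kf6, Ke6.
White is in check but has 4 legal moves → neither.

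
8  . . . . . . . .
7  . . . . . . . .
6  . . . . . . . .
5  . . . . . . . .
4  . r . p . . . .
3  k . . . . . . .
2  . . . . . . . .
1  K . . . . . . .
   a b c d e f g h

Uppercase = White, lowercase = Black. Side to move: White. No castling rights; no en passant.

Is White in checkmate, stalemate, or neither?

White to move; white king on a1.
In check: no.
King squares — b1: attacked by Rb4; a2: attacked by Ka3; b2: attacked by Ka3.
Legal moves for White: none.
Not in check and no legal moves → stalemate.

stalemate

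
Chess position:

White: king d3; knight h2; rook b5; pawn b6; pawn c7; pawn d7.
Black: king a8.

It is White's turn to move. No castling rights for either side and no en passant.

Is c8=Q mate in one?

After c8=Q: black king on a8; in check: yes, from the white queen on c8.
King squares — a7: attacked by Pb6; b7: attacked by Qc8; b8: attacked by Qc8.
Black has no legal moves → checkmate.

yes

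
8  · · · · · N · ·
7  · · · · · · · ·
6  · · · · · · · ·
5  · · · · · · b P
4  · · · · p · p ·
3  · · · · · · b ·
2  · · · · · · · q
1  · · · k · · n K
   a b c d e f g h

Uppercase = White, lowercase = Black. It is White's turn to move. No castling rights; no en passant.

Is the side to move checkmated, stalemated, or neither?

checkmate

White to move; white king on h1.
In check: yes, from the black queen on h2.
King squares — g1: attacked by Qh2; g2: attacked by Qh2; h2: attacked by Bg3.
Legal moves for White: none.
In check with no legal moves → checkmate.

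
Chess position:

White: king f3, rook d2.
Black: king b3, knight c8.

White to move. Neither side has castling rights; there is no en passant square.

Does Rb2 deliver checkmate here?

After Rb2: black king on b3; in check: yes, from the white rook on b2.
Black has 5 legal replies: Kc4, Ka4, Kc3, Ka3, Kxb2.
In check but a legal move exists → not checkmate.

no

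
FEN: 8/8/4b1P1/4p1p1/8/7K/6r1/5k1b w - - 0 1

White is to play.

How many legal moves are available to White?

White to move; king on h3.
In check: yes, from the black bishop on e6.
Legal moves: none.
Count: 0.

0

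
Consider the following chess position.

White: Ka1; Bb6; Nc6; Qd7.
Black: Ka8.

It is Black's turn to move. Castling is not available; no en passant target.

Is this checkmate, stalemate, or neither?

Black to move; black king on a8.
In check: no.
King squares — a7: attacked by Bb6; b7: attacked by Qd7; b8: attacked by Nc6.
Legal moves for Black: none.
Not in check and no legal moves → stalemate.

stalemate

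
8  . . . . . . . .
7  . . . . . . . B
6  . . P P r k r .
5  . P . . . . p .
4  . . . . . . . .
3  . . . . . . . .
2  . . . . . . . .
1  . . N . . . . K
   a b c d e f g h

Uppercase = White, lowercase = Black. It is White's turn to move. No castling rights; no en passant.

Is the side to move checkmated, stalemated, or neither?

White to move; white king on h1.
In check: no.
Legal moves for White: Bg8, Bxg6, Kh2, Kg2, Kg1, Nd3, Nb3, Ne2, Na2, d7, c7, b6.
White has 12 legal moves and is not in check → neither.

neither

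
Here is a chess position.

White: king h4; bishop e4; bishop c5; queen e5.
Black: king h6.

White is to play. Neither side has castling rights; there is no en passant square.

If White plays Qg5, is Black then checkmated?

After Qg5: black king on h6; in check: yes, from the white queen on g5.
King squares — g5: attacked by Kh4; h5: attacked by Kh4; g6: attacked by Be4; g7: attacked by Qg5; h7: attacked by Be4.
Black has no legal moves → checkmate.

yes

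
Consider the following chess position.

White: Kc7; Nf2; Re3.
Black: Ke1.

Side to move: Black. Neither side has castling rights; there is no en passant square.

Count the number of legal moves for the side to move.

Black to move; king on e1.
In check: yes, from the white rook on e3.
Legal moves: Kxf2, Kd2, Kf1.
Count: 3.

3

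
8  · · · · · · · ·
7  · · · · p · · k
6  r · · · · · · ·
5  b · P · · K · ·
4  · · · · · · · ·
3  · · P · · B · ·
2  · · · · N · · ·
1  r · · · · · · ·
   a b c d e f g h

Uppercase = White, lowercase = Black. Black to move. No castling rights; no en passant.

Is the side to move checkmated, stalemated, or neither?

neither

Black to move; black king on h7.
In check: no.
Legal moves for Black include: Kh8, Kg8, Kg7, Kh6, Ra8, Ra7, Rh6, Rg6, Rf6+, Re6, Rd6, Rc6, Rb6, Bd8, Bc7, Bb6, Bb4, Bxc3, ... (list truncated; more exist).
Black has legal moves and is not in check → neither.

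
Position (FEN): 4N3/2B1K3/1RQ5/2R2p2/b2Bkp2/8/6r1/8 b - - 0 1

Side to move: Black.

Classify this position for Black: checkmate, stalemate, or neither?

Black to move; black king on e4.
In check: yes, from the white queen on c6.
King squares — d3: available; e3: attacked by Bd4; f3: attacked by Qc6; d4: available; f4: own pawn; d5: attacked by Rc5; e5: attacked by Bd4; f5: own pawn.
Legal moves for Black: Kxd4, Kd3, Bxc6.
Black is in check but has 3 legal moves → neither.

neither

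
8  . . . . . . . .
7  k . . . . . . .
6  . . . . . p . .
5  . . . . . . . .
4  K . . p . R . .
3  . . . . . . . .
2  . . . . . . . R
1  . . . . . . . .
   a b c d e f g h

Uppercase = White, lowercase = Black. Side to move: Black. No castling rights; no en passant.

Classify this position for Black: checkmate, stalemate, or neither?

Black to move; black king on a7.
In check: no.
Legal moves for Black: Kb8, Ka8, Kb7, Kb6, Ka6, f5, d3.
Black has 7 legal moves and is not in check → neither.

neither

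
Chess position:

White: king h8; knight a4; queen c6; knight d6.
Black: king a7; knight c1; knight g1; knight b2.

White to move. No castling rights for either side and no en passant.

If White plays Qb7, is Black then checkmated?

yes

After Qb7: black king on a7; in check: yes, from the white queen on b7.
King squares — a6: attacked by Qb7; b6: attacked by Na4; b7: attacked by Nd6; a8: attacked by Qb7; b8: attacked by Qb7.
Black has no legal moves → checkmate.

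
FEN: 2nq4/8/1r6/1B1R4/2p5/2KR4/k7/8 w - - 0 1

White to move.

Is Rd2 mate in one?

After Rd2: black king on a2; in check: yes, from the white rook on d2.
Black has 3 legal replies: Ka3, Kb1, Ka1.
In check but a legal move exists → not checkmate.

no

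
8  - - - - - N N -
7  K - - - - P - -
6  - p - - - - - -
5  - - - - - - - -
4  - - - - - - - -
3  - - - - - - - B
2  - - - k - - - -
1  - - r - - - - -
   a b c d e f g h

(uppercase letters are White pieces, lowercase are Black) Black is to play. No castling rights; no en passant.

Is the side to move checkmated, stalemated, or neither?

neither

Black to move; black king on d2.
In check: no.
Legal moves for Black include: Ke3, Kd3, Kc3, Ke2, Kc2, Ke1, Kd1, Rc8, Rc7+, Rc6, Rc5, Rc4, Rc3, Rc2, Rh1, Rg1, Rf1, Re1, ... (list truncated; more exist).
Black has legal moves and is not in check → neither.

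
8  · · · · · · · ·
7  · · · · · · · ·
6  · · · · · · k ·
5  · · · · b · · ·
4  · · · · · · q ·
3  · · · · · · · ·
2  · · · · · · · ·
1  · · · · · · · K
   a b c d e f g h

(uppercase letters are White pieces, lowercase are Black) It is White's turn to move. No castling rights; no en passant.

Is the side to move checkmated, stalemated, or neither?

stalemate

White to move; white king on h1.
In check: no.
King squares — g1: attacked by Qg4; g2: attacked by Qg4; h2: attacked by Be5.
Legal moves for White: none.
Not in check and no legal moves → stalemate.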